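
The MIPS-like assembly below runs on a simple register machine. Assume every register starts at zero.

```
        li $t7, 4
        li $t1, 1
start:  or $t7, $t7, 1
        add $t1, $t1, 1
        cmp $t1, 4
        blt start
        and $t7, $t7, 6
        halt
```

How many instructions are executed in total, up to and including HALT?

16

after li $t7, 4: $t7=4
after li $t1, 1: $t1=1
after or $t7, $t7, 1: $t7=4|1=5
after add $t1, $t1, 1: $t1=1+1=2
cmp $t1, 4  (cmp 2,4)
blt start: taken
after or $t7, $t7, 1: $t7=5|1=5
after add $t1, $t1, 1: $t1=2+1=3
cmp $t1, 4  (cmp 3,4)
blt start: taken
after or $t7, $t7, 1: $t7=5|1=5
after add $t1, $t1, 1: $t1=3+1=4
cmp $t1, 4  (cmp 4,4)
blt start: not taken
after and $t7, $t7, 6: $t7=5&6=4
halt.
Total executed instructions: 16.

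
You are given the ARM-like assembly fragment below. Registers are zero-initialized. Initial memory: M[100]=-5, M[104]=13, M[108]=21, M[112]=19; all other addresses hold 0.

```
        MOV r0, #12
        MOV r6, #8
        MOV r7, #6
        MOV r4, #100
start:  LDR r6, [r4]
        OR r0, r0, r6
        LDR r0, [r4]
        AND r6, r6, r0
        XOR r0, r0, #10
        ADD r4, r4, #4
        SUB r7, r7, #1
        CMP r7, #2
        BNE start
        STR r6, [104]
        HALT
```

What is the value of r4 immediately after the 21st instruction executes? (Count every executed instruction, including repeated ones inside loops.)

MOV r0, #12 → r0=12
MOV r6, #8 → r6=8
MOV r7, #6 → r7=6
MOV r4, #100 → r4=100
LDR r6, [r4] → r6=M[100]=-5
OR r0, r0, r6 → r0=12|(-5)=-1
LDR r0, [r4] → r0=M[100]=-5
AND r6, r6, r0 → r6=(-5)&(-5)=-5
XOR r0, r0, #10 → r0=(-5)^10=-15
ADD r4, r4, #4 → r4=100+4=104
SUB r7, r7, #1 → r7=6-1=5
CMP r7, #2  (cmp 5,2)
BNE start: taken
LDR r6, [r4] → r6=M[104]=13
OR r0, r0, r6 → r0=(-15)|13=-3
LDR r0, [r4] → r0=M[104]=13
AND r6, r6, r0 → r6=13&13=13
XOR r0, r0, #10 → r0=13^10=7
ADD r4, r4, #4 → r4=104+4=108
SUB r7, r7, #1 → r7=5-1=4
CMP r7, #2  (cmp 4,2)
After step 21: r4 = 108.

108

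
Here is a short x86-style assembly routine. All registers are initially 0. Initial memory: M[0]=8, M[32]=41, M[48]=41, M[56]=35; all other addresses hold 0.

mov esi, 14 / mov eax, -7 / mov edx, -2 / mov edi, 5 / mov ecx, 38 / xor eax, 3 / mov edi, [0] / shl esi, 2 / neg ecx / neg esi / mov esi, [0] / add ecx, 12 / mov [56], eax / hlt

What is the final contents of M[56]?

after mov esi, 14: esi=14
after mov eax, -7: eax=-7
after mov edx, -2: edx=-2
after mov edi, 5: edi=5
after mov ecx, 38: ecx=38
after xor eax, 3: eax=(-7)^3=-6
after mov edi, [0]: edi=M[0]=8
after shl esi, 2: esi=14<<2=56
after neg ecx: ecx=-(38)=-38
after neg esi: esi=-(56)=-56
after mov esi, [0]: esi=M[0]=8
after add ecx, 12: ecx=(-38)+12=-26
mov [56], eax → M[56]=-6
halt.

-6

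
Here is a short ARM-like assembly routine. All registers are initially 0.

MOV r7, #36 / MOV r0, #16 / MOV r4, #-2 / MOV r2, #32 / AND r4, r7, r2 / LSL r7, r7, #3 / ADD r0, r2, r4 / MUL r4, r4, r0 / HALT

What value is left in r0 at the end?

after MOV r7, #36: r7=36
after MOV r0, #16: r0=16
after MOV r4, #-2: r4=-2
after MOV r2, #32: r2=32
after AND r4, r7, r2: r4=36&32=32
after LSL r7, r7, #3: r7=36<<3=288
after ADD r0, r2, r4: r0=32+32=64
after MUL r4, r4, r0: r4=32*64=2048
halt.

64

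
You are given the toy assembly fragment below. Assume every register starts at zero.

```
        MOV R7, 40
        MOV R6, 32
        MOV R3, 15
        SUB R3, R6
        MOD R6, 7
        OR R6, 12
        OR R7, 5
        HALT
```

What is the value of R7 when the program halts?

45

after MOV R7, 40: R7=40
after MOV R6, 32: R6=32
after MOV R3, 15: R3=15
after SUB R3, R6: R3=15-32=-17
after MOD R6, 7: R6=32%7=4
after OR R6, 12: R6=4|12=12
after OR R7, 5: R7=40|5=45
halt.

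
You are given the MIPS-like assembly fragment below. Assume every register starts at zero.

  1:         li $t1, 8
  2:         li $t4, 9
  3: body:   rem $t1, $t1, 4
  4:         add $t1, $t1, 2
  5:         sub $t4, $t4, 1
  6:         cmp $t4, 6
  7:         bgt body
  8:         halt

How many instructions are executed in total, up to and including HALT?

li $t1, 8 → $t1=8
li $t4, 9 → $t4=9
rem $t1, $t1, 4 → $t1=8%4=0
add $t1, $t1, 2 → $t1=0+2=2
sub $t4, $t4, 1 → $t4=9-1=8
cmp $t4, 6  (cmp 8,6)
bgt body: taken
rem $t1, $t1, 4 → $t1=2%4=2
add $t1, $t1, 2 → $t1=2+2=4
sub $t4, $t4, 1 → $t4=8-1=7
cmp $t4, 6  (cmp 7,6)
bgt body: taken
rem $t1, $t1, 4 → $t1=4%4=0
add $t1, $t1, 2 → $t1=0+2=2
sub $t4, $t4, 1 → $t4=7-1=6
cmp $t4, 6  (cmp 6,6)
bgt body: not taken
halt.
Total executed instructions: 18.

18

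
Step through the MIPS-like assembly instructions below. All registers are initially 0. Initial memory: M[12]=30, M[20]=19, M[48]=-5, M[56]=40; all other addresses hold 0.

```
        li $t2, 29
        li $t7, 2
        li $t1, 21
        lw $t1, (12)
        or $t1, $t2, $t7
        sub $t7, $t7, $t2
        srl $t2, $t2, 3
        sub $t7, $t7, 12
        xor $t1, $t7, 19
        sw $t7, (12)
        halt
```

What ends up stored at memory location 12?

$t2=29
$t7=2
$t1=21
$t1=M[12]=30
$t1=29|2=31
$t7=2-29=-27
$t2=29>>3=3
$t7=(-27)-12=-39
$t1=(-39)^19=-54
sw $t7, (12) → M[12]=-39
halt.

-39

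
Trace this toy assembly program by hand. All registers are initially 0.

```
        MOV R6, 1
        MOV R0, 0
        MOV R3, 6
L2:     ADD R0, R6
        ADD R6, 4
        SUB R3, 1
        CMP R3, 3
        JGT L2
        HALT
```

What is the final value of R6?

13

MOV R6, 1 → R6=1
MOV R0, 0 → R0=0
MOV R3, 6 → R3=6
ADD R0, R6 → R0=0+1=1
ADD R6, 4 → R6=1+4=5
SUB R3, 1 → R3=6-1=5
CMP R3, 3  (cmp 5,3)
JGT L2: taken
ADD R0, R6 → R0=1+5=6
ADD R6, 4 → R6=5+4=9
SUB R3, 1 → R3=5-1=4
CMP R3, 3  (cmp 4,3)
JGT L2: taken
ADD R0, R6 → R0=6+9=15
ADD R6, 4 → R6=9+4=13
SUB R3, 1 → R3=4-1=3
CMP R3, 3  (cmp 3,3)
JGT L2: not taken
halt.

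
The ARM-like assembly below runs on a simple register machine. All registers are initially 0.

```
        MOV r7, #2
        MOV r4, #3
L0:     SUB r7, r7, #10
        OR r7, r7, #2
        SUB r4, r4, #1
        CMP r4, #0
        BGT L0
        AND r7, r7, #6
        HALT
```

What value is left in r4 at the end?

MOV r7, #2 → r7=2
MOV r4, #3 → r4=3
SUB r7, r7, #10 → r7=2-10=-8
OR r7, r7, #2 → r7=(-8)|2=-6
SUB r4, r4, #1 → r4=3-1=2
CMP r4, #0  (cmp 2,0)
BGT L0: taken
SUB r7, r7, #10 → r7=(-6)-10=-16
OR r7, r7, #2 → r7=(-16)|2=-14
SUB r4, r4, #1 → r4=2-1=1
CMP r4, #0  (cmp 1,0)
BGT L0: taken
SUB r7, r7, #10 → r7=(-14)-10=-24
OR r7, r7, #2 → r7=(-24)|2=-22
SUB r4, r4, #1 → r4=1-1=0
CMP r4, #0  (cmp 0,0)
BGT L0: not taken
AND r7, r7, #6 → r7=(-22)&6=2
halt.

0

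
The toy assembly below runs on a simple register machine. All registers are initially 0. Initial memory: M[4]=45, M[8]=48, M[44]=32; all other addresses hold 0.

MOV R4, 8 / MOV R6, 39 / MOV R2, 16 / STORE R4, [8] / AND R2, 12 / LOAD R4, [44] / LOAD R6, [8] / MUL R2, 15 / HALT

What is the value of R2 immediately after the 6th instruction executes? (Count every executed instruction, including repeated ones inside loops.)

after MOV R4, 8: R4=8
after MOV R6, 39: R6=39
after MOV R2, 16: R2=16
STORE R4, [8] → M[8]=8
after AND R2, 12: R2=16&12=0
after LOAD R4, [44]: R4=M[44]=32
After step 6: R2 = 0.

0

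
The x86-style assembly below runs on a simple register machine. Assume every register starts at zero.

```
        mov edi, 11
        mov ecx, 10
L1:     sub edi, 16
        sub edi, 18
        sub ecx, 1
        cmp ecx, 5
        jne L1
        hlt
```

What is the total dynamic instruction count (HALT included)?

28

edi=11
ecx=10
edi=11-16=-5
edi=(-5)-18=-23
ecx=10-1=9
cmp ecx, 5  (cmp 9,5)
jne L1: taken
edi=(-23)-16=-39
edi=(-39)-18=-57
ecx=9-1=8
cmp ecx, 5  (cmp 8,5)
jne L1: taken
edi=(-57)-16=-73
edi=(-73)-18=-91
ecx=8-1=7
cmp ecx, 5  (cmp 7,5)
jne L1: taken
edi=(-91)-16=-107
edi=(-107)-18=-125
ecx=7-1=6
cmp ecx, 5  (cmp 6,5)
jne L1: taken
edi=(-125)-16=-141
edi=(-141)-18=-159
ecx=6-1=5
cmp ecx, 5  (cmp 5,5)
jne L1: not taken
halt.
Total executed instructions: 28.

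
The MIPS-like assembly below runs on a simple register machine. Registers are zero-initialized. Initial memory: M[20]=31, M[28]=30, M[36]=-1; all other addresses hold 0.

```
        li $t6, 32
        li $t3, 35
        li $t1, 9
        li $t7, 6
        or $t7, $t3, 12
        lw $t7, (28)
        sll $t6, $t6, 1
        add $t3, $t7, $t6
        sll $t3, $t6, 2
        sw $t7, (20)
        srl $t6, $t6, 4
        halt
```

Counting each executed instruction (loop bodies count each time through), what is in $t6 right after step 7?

64

$t6=32
$t3=35
$t1=9
$t7=6
$t7=35|12=47
$t7=M[28]=30
$t6=32<<1=64
After step 7: $t6 = 64.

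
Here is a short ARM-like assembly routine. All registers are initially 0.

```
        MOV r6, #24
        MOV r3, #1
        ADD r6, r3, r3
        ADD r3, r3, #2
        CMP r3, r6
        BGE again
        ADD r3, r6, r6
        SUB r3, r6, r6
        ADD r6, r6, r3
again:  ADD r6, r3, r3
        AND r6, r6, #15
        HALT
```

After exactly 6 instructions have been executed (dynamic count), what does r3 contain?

3

MOV r6, #24 → r6=24
MOV r3, #1 → r3=1
ADD r6, r3, r3 → r6=1+1=2
ADD r3, r3, #2 → r3=1+2=3
CMP r3, r6  (cmp 3,2)
BGE again: taken
After step 6: r3 = 3.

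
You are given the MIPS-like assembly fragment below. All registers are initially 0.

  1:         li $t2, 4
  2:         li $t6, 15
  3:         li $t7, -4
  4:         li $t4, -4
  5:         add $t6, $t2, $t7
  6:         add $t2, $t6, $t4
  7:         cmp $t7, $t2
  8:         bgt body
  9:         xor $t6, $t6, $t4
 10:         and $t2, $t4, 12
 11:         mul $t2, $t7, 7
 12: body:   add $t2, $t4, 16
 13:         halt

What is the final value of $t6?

li $t2, 4 → $t2=4
li $t6, 15 → $t6=15
li $t7, -4 → $t7=-4
li $t4, -4 → $t4=-4
add $t6, $t2, $t7 → $t6=4+(-4)=0
add $t2, $t6, $t4 → $t2=0+(-4)=-4
cmp $t7, $t2  (cmp -4,-4)
bgt body: not taken
xor $t6, $t6, $t4 → $t6=0^(-4)=-4
and $t2, $t4, 12 → $t2=(-4)&12=12
mul $t2, $t7, 7 → $t2=(-4)*7=-28
add $t2, $t4, 16 → $t2=(-4)+16=12
halt.

-4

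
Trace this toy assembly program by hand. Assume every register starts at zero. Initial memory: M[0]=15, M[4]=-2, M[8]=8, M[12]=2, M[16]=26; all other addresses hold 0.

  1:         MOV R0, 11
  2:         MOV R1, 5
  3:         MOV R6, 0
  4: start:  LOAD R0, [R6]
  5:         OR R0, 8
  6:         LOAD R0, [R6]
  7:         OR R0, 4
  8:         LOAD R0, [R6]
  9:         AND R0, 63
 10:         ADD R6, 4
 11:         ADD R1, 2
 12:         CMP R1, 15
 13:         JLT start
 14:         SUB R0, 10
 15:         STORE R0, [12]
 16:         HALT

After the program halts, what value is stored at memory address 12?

16

R0=11
R1=5
R6=0
R0=M[0]=15
R0=15|8=15
R0=M[0]=15
R0=15|4=15
R0=M[0]=15
R0=15&63=15
R6=0+4=4
R1=5+2=7
CMP R1, 15  (cmp 7,15)
JLT start: taken
R0=M[4]=-2
R0=(-2)|8=-2
R0=M[4]=-2
R0=(-2)|4=-2
R0=M[4]=-2
R0=(-2)&63=62
R6=4+4=8
R1=7+2=9
CMP R1, 15  (cmp 9,15)
JLT start: taken
R0=M[8]=8
R0=8|8=8
R0=M[8]=8
R0=8|4=12
R0=M[8]=8
R0=8&63=8
R6=8+4=12
R1=9+2=11
CMP R1, 15  (cmp 11,15)
JLT start: taken
R0=M[12]=2
R0=2|8=10
R0=M[12]=2
R0=2|4=6
R0=M[12]=2
R0=2&63=2
R6=12+4=16
R1=11+2=13
CMP R1, 15  (cmp 13,15)
JLT start: taken
R0=M[16]=26
R0=26|8=26
R0=M[16]=26
R0=26|4=30
R0=M[16]=26
R0=26&63=26
R6=16+4=20
R1=13+2=15
CMP R1, 15  (cmp 15,15)
JLT start: not taken
R0=26-10=16
STORE R0, [12] → M[12]=16
halt.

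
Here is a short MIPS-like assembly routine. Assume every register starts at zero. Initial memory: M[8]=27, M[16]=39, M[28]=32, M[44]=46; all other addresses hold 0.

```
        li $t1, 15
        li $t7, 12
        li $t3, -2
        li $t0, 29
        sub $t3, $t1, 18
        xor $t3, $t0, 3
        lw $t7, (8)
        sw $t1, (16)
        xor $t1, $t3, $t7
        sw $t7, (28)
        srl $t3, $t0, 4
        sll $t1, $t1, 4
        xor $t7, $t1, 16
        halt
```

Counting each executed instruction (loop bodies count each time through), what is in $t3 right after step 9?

30

$t1=15
$t7=12
$t3=-2
$t0=29
$t3=15-18=-3
$t3=29^3=30
$t7=M[8]=27
sw $t1, (16) → M[16]=15
$t1=30^27=5
After step 9: $t3 = 30.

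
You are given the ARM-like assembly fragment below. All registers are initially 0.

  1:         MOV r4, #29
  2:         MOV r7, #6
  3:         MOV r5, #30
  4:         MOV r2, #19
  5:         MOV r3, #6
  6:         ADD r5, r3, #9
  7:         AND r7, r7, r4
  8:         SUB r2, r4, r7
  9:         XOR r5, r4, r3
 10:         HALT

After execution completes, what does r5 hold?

27

r4=29
r7=6
r5=30
r2=19
r3=6
r5=6+9=15
r7=6&29=4
r2=29-4=25
r5=29^6=27
halt.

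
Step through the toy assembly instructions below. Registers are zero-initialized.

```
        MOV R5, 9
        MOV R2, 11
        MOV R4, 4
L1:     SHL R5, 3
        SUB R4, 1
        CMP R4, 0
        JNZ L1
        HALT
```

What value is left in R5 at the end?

36864

R5=9
R2=11
R4=4
R5=9<<3=72
R4=4-1=3
CMP R4, 0  (cmp 3,0)
JNZ L1: taken
R5=72<<3=576
R4=3-1=2
CMP R4, 0  (cmp 2,0)
JNZ L1: taken
R5=576<<3=4608
R4=2-1=1
CMP R4, 0  (cmp 1,0)
JNZ L1: taken
R5=4608<<3=36864
R4=1-1=0
CMP R4, 0  (cmp 0,0)
JNZ L1: not taken
halt.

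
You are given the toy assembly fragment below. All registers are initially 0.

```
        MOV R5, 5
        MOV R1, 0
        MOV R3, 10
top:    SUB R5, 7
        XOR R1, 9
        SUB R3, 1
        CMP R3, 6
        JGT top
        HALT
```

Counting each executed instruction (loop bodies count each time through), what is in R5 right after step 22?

after MOV R5, 5: R5=5
after MOV R1, 0: R1=0
after MOV R3, 10: R3=10
after SUB R5, 7: R5=5-7=-2
after XOR R1, 9: R1=0^9=9
after SUB R3, 1: R3=10-1=9
CMP R3, 6  (cmp 9,6)
JGT top: taken
after SUB R5, 7: R5=(-2)-7=-9
after XOR R1, 9: R1=9^9=0
after SUB R3, 1: R3=9-1=8
CMP R3, 6  (cmp 8,6)
JGT top: taken
after SUB R5, 7: R5=(-9)-7=-16
after XOR R1, 9: R1=0^9=9
after SUB R3, 1: R3=8-1=7
CMP R3, 6  (cmp 7,6)
JGT top: taken
after SUB R5, 7: R5=(-16)-7=-23
after XOR R1, 9: R1=9^9=0
after SUB R3, 1: R3=7-1=6
CMP R3, 6  (cmp 6,6)
After step 22: R5 = -23.

-23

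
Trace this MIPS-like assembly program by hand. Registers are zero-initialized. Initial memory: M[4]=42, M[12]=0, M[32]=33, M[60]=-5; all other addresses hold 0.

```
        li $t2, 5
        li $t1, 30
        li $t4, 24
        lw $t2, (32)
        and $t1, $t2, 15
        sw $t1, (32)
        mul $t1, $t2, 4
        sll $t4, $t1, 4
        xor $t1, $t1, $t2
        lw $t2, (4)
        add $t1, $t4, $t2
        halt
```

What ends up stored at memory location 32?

1

$t2=5
$t1=30
$t4=24
$t2=M[32]=33
$t1=33&15=1
sw $t1, (32) → M[32]=1
$t1=33*4=132
$t4=132<<4=2112
$t1=132^33=165
$t2=M[4]=42
$t1=2112+42=2154
halt.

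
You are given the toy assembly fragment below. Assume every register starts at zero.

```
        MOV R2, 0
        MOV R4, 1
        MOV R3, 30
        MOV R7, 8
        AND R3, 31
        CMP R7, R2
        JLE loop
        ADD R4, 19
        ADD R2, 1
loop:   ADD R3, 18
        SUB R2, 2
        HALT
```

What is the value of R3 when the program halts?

after MOV R2, 0: R2=0
after MOV R4, 1: R4=1
after MOV R3, 30: R3=30
after MOV R7, 8: R7=8
after AND R3, 31: R3=30&31=30
CMP R7, R2  (cmp 8,0)
JLE loop: not taken
after ADD R4, 19: R4=1+19=20
after ADD R2, 1: R2=0+1=1
after ADD R3, 18: R3=30+18=48
after SUB R2, 2: R2=1-2=-1
halt.

48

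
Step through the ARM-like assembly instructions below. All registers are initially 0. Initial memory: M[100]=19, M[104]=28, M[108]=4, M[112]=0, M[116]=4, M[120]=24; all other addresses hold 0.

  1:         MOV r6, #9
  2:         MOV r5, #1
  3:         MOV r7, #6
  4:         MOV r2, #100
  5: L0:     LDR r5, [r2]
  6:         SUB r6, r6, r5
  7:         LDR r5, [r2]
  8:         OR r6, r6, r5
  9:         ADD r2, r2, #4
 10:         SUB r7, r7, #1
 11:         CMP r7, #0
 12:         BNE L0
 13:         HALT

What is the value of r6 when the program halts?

MOV r6, #9 → r6=9
MOV r5, #1 → r5=1
MOV r7, #6 → r7=6
MOV r2, #100 → r2=100
LDR r5, [r2] → r5=M[100]=19
SUB r6, r6, r5 → r6=9-19=-10
LDR r5, [r2] → r5=M[100]=19
OR r6, r6, r5 → r6=(-10)|19=-9
ADD r2, r2, #4 → r2=100+4=104
SUB r7, r7, #1 → r7=6-1=5
CMP r7, #0  (cmp 5,0)
BNE L0: taken
LDR r5, [r2] → r5=M[104]=28
SUB r6, r6, r5 → r6=(-9)-28=-37
LDR r5, [r2] → r5=M[104]=28
OR r6, r6, r5 → r6=(-37)|28=-33
ADD r2, r2, #4 → r2=104+4=108
SUB r7, r7, #1 → r7=5-1=4
CMP r7, #0  (cmp 4,0)
BNE L0: taken
LDR r5, [r2] → r5=M[108]=4
SUB r6, r6, r5 → r6=(-33)-4=-37
LDR r5, [r2] → r5=M[108]=4
OR r6, r6, r5 → r6=(-37)|4=-33
ADD r2, r2, #4 → r2=108+4=112
SUB r7, r7, #1 → r7=4-1=3
CMP r7, #0  (cmp 3,0)
BNE L0: taken
LDR r5, [r2] → r5=M[112]=0
SUB r6, r6, r5 → r6=(-33)-0=-33
LDR r5, [r2] → r5=M[112]=0
OR r6, r6, r5 → r6=(-33)|0=-33
ADD r2, r2, #4 → r2=112+4=116
SUB r7, r7, #1 → r7=3-1=2
CMP r7, #0  (cmp 2,0)
BNE L0: taken
LDR r5, [r2] → r5=M[116]=4
SUB r6, r6, r5 → r6=(-33)-4=-37
LDR r5, [r2] → r5=M[116]=4
OR r6, r6, r5 → r6=(-37)|4=-33
ADD r2, r2, #4 → r2=116+4=120
SUB r7, r7, #1 → r7=2-1=1
CMP r7, #0  (cmp 1,0)
BNE L0: taken
LDR r5, [r2] → r5=M[120]=24
SUB r6, r6, r5 → r6=(-33)-24=-57
LDR r5, [r2] → r5=M[120]=24
OR r6, r6, r5 → r6=(-57)|24=-33
ADD r2, r2, #4 → r2=120+4=124
SUB r7, r7, #1 → r7=1-1=0
CMP r7, #0  (cmp 0,0)
BNE L0: not taken
halt.

-33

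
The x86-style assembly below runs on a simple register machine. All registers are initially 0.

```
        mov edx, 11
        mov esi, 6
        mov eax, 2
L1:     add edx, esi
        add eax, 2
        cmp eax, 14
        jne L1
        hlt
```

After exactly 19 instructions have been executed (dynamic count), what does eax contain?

mov edx, 11 → edx=11
mov esi, 6 → esi=6
mov eax, 2 → eax=2
add edx, esi → edx=11+6=17
add eax, 2 → eax=2+2=4
cmp eax, 14  (cmp 4,14)
jne L1: taken
add edx, esi → edx=17+6=23
add eax, 2 → eax=4+2=6
cmp eax, 14  (cmp 6,14)
jne L1: taken
add edx, esi → edx=23+6=29
add eax, 2 → eax=6+2=8
cmp eax, 14  (cmp 8,14)
jne L1: taken
add edx, esi → edx=29+6=35
add eax, 2 → eax=8+2=10
cmp eax, 14  (cmp 10,14)
jne L1: taken
After step 19: eax = 10.

10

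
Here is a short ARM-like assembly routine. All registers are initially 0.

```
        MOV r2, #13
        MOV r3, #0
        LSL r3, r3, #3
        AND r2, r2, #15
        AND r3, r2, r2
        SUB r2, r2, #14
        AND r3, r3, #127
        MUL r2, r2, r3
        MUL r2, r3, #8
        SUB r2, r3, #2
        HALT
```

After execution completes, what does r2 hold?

after MOV r2, #13: r2=13
after MOV r3, #0: r3=0
after LSL r3, r3, #3: r3=0<<3=0
after AND r2, r2, #15: r2=13&15=13
after AND r3, r2, r2: r3=13&13=13
after SUB r2, r2, #14: r2=13-14=-1
after AND r3, r3, #127: r3=13&127=13
after MUL r2, r2, r3: r2=(-1)*13=-13
after MUL r2, r3, #8: r2=13*8=104
after SUB r2, r3, #2: r2=13-2=11
halt.

11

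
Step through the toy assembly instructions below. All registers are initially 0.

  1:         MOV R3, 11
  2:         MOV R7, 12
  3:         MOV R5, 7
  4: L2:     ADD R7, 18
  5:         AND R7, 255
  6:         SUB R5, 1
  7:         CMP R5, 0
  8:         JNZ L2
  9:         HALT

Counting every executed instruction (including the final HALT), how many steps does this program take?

39

MOV R3, 11 → R3=11
MOV R7, 12 → R7=12
MOV R5, 7 → R5=7
ADD R7, 18 → R7=12+18=30
AND R7, 255 → R7=30&255=30
SUB R5, 1 → R5=7-1=6
CMP R5, 0  (cmp 6,0)
JNZ L2: taken
ADD R7, 18 → R7=30+18=48
AND R7, 255 → R7=48&255=48
SUB R5, 1 → R5=6-1=5
CMP R5, 0  (cmp 5,0)
JNZ L2: taken
ADD R7, 18 → R7=48+18=66
AND R7, 255 → R7=66&255=66
SUB R5, 1 → R5=5-1=4
CMP R5, 0  (cmp 4,0)
JNZ L2: taken
ADD R7, 18 → R7=66+18=84
AND R7, 255 → R7=84&255=84
SUB R5, 1 → R5=4-1=3
CMP R5, 0  (cmp 3,0)
JNZ L2: taken
ADD R7, 18 → R7=84+18=102
AND R7, 255 → R7=102&255=102
SUB R5, 1 → R5=3-1=2
CMP R5, 0  (cmp 2,0)
JNZ L2: taken
ADD R7, 18 → R7=102+18=120
AND R7, 255 → R7=120&255=120
SUB R5, 1 → R5=2-1=1
CMP R5, 0  (cmp 1,0)
JNZ L2: taken
ADD R7, 18 → R7=120+18=138
AND R7, 255 → R7=138&255=138
SUB R5, 1 → R5=1-1=0
CMP R5, 0  (cmp 0,0)
JNZ L2: not taken
halt.
Total executed instructions: 39.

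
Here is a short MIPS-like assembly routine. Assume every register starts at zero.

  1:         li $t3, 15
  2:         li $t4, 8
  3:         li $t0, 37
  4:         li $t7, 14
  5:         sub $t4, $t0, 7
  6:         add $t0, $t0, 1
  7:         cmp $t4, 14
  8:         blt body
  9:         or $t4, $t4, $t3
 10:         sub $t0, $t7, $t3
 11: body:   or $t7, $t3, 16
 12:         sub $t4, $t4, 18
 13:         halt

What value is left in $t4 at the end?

13

after li $t3, 15: $t3=15
after li $t4, 8: $t4=8
after li $t0, 37: $t0=37
after li $t7, 14: $t7=14
after sub $t4, $t0, 7: $t4=37-7=30
after add $t0, $t0, 1: $t0=37+1=38
cmp $t4, 14  (cmp 30,14)
blt body: not taken
after or $t4, $t4, $t3: $t4=30|15=31
after sub $t0, $t7, $t3: $t0=14-15=-1
after or $t7, $t3, 16: $t7=15|16=31
after sub $t4, $t4, 18: $t4=31-18=13
halt.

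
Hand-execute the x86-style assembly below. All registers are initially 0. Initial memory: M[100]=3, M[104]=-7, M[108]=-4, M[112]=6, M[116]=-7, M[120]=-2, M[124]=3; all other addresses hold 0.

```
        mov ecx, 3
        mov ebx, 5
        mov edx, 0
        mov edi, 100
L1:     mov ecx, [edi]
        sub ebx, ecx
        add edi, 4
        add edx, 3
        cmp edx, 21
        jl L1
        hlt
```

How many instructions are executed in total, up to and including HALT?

ecx=3
ebx=5
edx=0
edi=100
ecx=M[100]=3
ebx=5-3=2
edi=100+4=104
edx=0+3=3
cmp edx, 21  (cmp 3,21)
jl L1: taken
ecx=M[104]=-7
ebx=2-(-7)=9
edi=104+4=108
edx=3+3=6
cmp edx, 21  (cmp 6,21)
jl L1: taken
ecx=M[108]=-4
ebx=9-(-4)=13
edi=108+4=112
edx=6+3=9
cmp edx, 21  (cmp 9,21)
jl L1: taken
ecx=M[112]=6
ebx=13-6=7
edi=112+4=116
edx=9+3=12
cmp edx, 21  (cmp 12,21)
jl L1: taken
ecx=M[116]=-7
ebx=7-(-7)=14
edi=116+4=120
edx=12+3=15
cmp edx, 21  (cmp 15,21)
jl L1: taken
ecx=M[120]=-2
ebx=14-(-2)=16
edi=120+4=124
edx=15+3=18
cmp edx, 21  (cmp 18,21)
jl L1: taken
ecx=M[124]=3
ebx=16-3=13
edi=124+4=128
edx=18+3=21
cmp edx, 21  (cmp 21,21)
jl L1: not taken
halt.
Total executed instructions: 47.

47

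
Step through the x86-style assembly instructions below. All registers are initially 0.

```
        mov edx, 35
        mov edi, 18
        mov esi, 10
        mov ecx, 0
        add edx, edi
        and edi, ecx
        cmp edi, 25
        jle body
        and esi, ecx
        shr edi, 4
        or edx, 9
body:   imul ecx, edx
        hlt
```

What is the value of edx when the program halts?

edx=35
edi=18
esi=10
ecx=0
edx=35+18=53
edi=18&0=0
cmp edi, 25  (cmp 0,25)
jle body: taken
ecx=0*53=0
halt.

53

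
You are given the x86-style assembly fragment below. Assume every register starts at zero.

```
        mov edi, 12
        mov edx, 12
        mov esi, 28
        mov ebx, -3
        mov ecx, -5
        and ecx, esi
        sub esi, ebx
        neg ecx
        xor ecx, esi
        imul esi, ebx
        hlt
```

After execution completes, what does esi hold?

-93

edi=12
edx=12
esi=28
ebx=-3
ecx=-5
ecx=(-5)&28=24
esi=28-(-3)=31
ecx=-(24)=-24
ecx=(-24)^31=-9
esi=31*(-3)=-93
halt.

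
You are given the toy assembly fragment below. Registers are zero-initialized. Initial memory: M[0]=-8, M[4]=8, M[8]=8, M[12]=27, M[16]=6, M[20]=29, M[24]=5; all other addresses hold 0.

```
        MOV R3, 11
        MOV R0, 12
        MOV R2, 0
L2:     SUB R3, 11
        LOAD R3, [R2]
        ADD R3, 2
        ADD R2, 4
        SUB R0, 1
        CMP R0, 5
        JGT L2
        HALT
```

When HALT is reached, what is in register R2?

after MOV R3, 11: R3=11
after MOV R0, 12: R0=12
after MOV R2, 0: R2=0
after SUB R3, 11: R3=11-11=0
after LOAD R3, [R2]: R3=M[0]=-8
after ADD R3, 2: R3=(-8)+2=-6
after ADD R2, 4: R2=0+4=4
after SUB R0, 1: R0=12-1=11
CMP R0, 5  (cmp 11,5)
JGT L2: taken
after SUB R3, 11: R3=(-6)-11=-17
after LOAD R3, [R2]: R3=M[4]=8
after ADD R3, 2: R3=8+2=10
after ADD R2, 4: R2=4+4=8
after SUB R0, 1: R0=11-1=10
CMP R0, 5  (cmp 10,5)
JGT L2: taken
after SUB R3, 11: R3=10-11=-1
after LOAD R3, [R2]: R3=M[8]=8
after ADD R3, 2: R3=8+2=10
after ADD R2, 4: R2=8+4=12
after SUB R0, 1: R0=10-1=9
CMP R0, 5  (cmp 9,5)
JGT L2: taken
after SUB R3, 11: R3=10-11=-1
after LOAD R3, [R2]: R3=M[12]=27
after ADD R3, 2: R3=27+2=29
after ADD R2, 4: R2=12+4=16
after SUB R0, 1: R0=9-1=8
CMP R0, 5  (cmp 8,5)
JGT L2: taken
after SUB R3, 11: R3=29-11=18
after LOAD R3, [R2]: R3=M[16]=6
after ADD R3, 2: R3=6+2=8
after ADD R2, 4: R2=16+4=20
after SUB R0, 1: R0=8-1=7
CMP R0, 5  (cmp 7,5)
JGT L2: taken
after SUB R3, 11: R3=8-11=-3
after LOAD R3, [R2]: R3=M[20]=29
after ADD R3, 2: R3=29+2=31
after ADD R2, 4: R2=20+4=24
after SUB R0, 1: R0=7-1=6
CMP R0, 5  (cmp 6,5)
JGT L2: taken
after SUB R3, 11: R3=31-11=20
after LOAD R3, [R2]: R3=M[24]=5
after ADD R3, 2: R3=5+2=7
after ADD R2, 4: R2=24+4=28
after SUB R0, 1: R0=6-1=5
CMP R0, 5  (cmp 5,5)
JGT L2: not taken
halt.

28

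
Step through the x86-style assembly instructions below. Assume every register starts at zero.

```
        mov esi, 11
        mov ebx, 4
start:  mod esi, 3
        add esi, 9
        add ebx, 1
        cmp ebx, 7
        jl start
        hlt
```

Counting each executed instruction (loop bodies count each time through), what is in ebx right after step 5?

after mov esi, 11: esi=11
after mov ebx, 4: ebx=4
after mod esi, 3: esi=11%3=2
after add esi, 9: esi=2+9=11
after add ebx, 1: ebx=4+1=5
After step 5: ebx = 5.

5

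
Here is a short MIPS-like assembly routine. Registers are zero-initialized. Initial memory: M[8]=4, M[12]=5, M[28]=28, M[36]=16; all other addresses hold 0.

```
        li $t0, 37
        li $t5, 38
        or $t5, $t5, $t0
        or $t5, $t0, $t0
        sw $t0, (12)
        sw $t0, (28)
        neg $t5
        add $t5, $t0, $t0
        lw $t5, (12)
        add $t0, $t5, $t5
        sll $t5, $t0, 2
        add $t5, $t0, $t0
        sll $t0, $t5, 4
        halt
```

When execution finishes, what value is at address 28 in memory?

37

li $t0, 37 → $t0=37
li $t5, 38 → $t5=38
or $t5, $t5, $t0 → $t5=38|37=39
or $t5, $t0, $t0 → $t5=37|37=37
sw $t0, (12) → M[12]=37
sw $t0, (28) → M[28]=37
neg $t5 → $t5=-(37)=-37
add $t5, $t0, $t0 → $t5=37+37=74
lw $t5, (12) → $t5=M[12]=37
add $t0, $t5, $t5 → $t0=37+37=74
sll $t5, $t0, 2 → $t5=74<<2=296
add $t5, $t0, $t0 → $t5=74+74=148
sll $t0, $t5, 4 → $t0=148<<4=2368
halt.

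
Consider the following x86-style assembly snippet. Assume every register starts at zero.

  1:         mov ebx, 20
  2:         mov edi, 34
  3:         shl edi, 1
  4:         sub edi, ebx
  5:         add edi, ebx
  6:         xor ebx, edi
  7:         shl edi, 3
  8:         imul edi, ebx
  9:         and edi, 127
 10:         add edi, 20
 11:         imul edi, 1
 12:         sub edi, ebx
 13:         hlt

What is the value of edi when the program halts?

ebx=20
edi=34
edi=34<<1=68
edi=68-20=48
edi=48+20=68
ebx=20^68=80
edi=68<<3=544
edi=544*80=43520
edi=43520&127=0
edi=0+20=20
edi=20*1=20
edi=20-80=-60
halt.

-60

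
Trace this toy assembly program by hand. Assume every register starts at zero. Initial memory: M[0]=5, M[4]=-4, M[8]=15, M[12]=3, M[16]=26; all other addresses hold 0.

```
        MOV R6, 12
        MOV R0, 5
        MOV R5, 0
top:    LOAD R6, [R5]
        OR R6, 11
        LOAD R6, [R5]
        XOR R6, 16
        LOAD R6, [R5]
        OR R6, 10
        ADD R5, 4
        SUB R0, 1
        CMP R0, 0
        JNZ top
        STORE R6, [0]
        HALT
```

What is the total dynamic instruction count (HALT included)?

MOV R6, 12 → R6=12
MOV R0, 5 → R0=5
MOV R5, 0 → R5=0
LOAD R6, [R5] → R6=M[0]=5
OR R6, 11 → R6=5|11=15
LOAD R6, [R5] → R6=M[0]=5
XOR R6, 16 → R6=5^16=21
LOAD R6, [R5] → R6=M[0]=5
OR R6, 10 → R6=5|10=15
ADD R5, 4 → R5=0+4=4
SUB R0, 1 → R0=5-1=4
CMP R0, 0  (cmp 4,0)
JNZ top: taken
LOAD R6, [R5] → R6=M[4]=-4
OR R6, 11 → R6=(-4)|11=-1
LOAD R6, [R5] → R6=M[4]=-4
XOR R6, 16 → R6=(-4)^16=-20
LOAD R6, [R5] → R6=M[4]=-4
OR R6, 10 → R6=(-4)|10=-2
ADD R5, 4 → R5=4+4=8
SUB R0, 1 → R0=4-1=3
CMP R0, 0  (cmp 3,0)
JNZ top: taken
LOAD R6, [R5] → R6=M[8]=15
OR R6, 11 → R6=15|11=15
LOAD R6, [R5] → R6=M[8]=15
XOR R6, 16 → R6=15^16=31
LOAD R6, [R5] → R6=M[8]=15
OR R6, 10 → R6=15|10=15
ADD R5, 4 → R5=8+4=12
SUB R0, 1 → R0=3-1=2
CMP R0, 0  (cmp 2,0)
JNZ top: taken
LOAD R6, [R5] → R6=M[12]=3
OR R6, 11 → R6=3|11=11
LOAD R6, [R5] → R6=M[12]=3
XOR R6, 16 → R6=3^16=19
LOAD R6, [R5] → R6=M[12]=3
OR R6, 10 → R6=3|10=11
ADD R5, 4 → R5=12+4=16
SUB R0, 1 → R0=2-1=1
CMP R0, 0  (cmp 1,0)
JNZ top: taken
LOAD R6, [R5] → R6=M[16]=26
OR R6, 11 → R6=26|11=27
LOAD R6, [R5] → R6=M[16]=26
XOR R6, 16 → R6=26^16=10
LOAD R6, [R5] → R6=M[16]=26
OR R6, 10 → R6=26|10=26
ADD R5, 4 → R5=16+4=20
SUB R0, 1 → R0=1-1=0
CMP R0, 0  (cmp 0,0)
JNZ top: not taken
STORE R6, [0] → M[0]=26
halt.
Total executed instructions: 55.

55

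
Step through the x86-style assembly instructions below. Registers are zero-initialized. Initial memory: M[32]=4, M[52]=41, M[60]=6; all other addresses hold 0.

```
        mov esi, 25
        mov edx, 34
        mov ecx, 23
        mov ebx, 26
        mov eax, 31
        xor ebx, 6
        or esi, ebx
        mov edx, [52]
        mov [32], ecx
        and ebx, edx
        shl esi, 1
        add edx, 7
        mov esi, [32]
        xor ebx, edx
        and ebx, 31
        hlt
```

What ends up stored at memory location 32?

esi=25
edx=34
ecx=23
ebx=26
eax=31
ebx=26^6=28
esi=25|28=29
edx=M[52]=41
mov [32], ecx → M[32]=23
ebx=28&41=8
esi=29<<1=58
edx=41+7=48
esi=M[32]=23
ebx=8^48=56
ebx=56&31=24
halt.

23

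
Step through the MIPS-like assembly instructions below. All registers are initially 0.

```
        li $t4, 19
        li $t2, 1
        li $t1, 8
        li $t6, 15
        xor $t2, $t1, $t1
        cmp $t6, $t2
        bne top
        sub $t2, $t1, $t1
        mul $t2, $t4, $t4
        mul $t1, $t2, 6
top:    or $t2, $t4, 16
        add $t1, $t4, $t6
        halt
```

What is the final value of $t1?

li $t4, 19 → $t4=19
li $t2, 1 → $t2=1
li $t1, 8 → $t1=8
li $t6, 15 → $t6=15
xor $t2, $t1, $t1 → $t2=8^8=0
cmp $t6, $t2  (cmp 15,0)
bne top: taken
or $t2, $t4, 16 → $t2=19|16=19
add $t1, $t4, $t6 → $t1=19+15=34
halt.

34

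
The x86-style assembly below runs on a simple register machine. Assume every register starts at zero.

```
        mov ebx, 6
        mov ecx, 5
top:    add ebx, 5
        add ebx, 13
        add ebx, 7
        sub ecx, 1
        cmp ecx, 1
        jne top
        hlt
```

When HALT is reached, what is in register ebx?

ebx=6
ecx=5
ebx=6+5=11
ebx=11+13=24
ebx=24+7=31
ecx=5-1=4
cmp ecx, 1  (cmp 4,1)
jne top: taken
ebx=31+5=36
ebx=36+13=49
ebx=49+7=56
ecx=4-1=3
cmp ecx, 1  (cmp 3,1)
jne top: taken
ebx=56+5=61
ebx=61+13=74
ebx=74+7=81
ecx=3-1=2
cmp ecx, 1  (cmp 2,1)
jne top: taken
ebx=81+5=86
ebx=86+13=99
ebx=99+7=106
ecx=2-1=1
cmp ecx, 1  (cmp 1,1)
jne top: not taken
halt.

106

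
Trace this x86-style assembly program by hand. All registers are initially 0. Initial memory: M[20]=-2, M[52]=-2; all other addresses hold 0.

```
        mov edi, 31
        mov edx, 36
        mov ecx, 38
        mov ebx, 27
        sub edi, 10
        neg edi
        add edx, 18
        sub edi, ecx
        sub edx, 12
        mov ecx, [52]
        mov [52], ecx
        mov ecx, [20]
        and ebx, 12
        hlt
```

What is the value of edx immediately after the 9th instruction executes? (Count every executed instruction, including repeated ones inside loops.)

42

mov edi, 31 → edi=31
mov edx, 36 → edx=36
mov ecx, 38 → ecx=38
mov ebx, 27 → ebx=27
sub edi, 10 → edi=31-10=21
neg edi → edi=-(21)=-21
add edx, 18 → edx=36+18=54
sub edi, ecx → edi=(-21)-38=-59
sub edx, 12 → edx=54-12=42
After step 9: edx = 42.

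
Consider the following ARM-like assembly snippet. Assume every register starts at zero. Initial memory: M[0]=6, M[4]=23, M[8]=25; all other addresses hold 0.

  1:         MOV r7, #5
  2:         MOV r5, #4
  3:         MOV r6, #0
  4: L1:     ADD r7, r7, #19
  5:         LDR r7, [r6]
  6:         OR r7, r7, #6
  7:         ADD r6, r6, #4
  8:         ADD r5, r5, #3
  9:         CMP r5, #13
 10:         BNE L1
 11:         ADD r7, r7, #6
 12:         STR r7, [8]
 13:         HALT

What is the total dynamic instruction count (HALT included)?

MOV r7, #5 → r7=5
MOV r5, #4 → r5=4
MOV r6, #0 → r6=0
ADD r7, r7, #19 → r7=5+19=24
LDR r7, [r6] → r7=M[0]=6
OR r7, r7, #6 → r7=6|6=6
ADD r6, r6, #4 → r6=0+4=4
ADD r5, r5, #3 → r5=4+3=7
CMP r5, #13  (cmp 7,13)
BNE L1: taken
ADD r7, r7, #19 → r7=6+19=25
LDR r7, [r6] → r7=M[4]=23
OR r7, r7, #6 → r7=23|6=23
ADD r6, r6, #4 → r6=4+4=8
ADD r5, r5, #3 → r5=7+3=10
CMP r5, #13  (cmp 10,13)
BNE L1: taken
ADD r7, r7, #19 → r7=23+19=42
LDR r7, [r6] → r7=M[8]=25
OR r7, r7, #6 → r7=25|6=31
ADD r6, r6, #4 → r6=8+4=12
ADD r5, r5, #3 → r5=10+3=13
CMP r5, #13  (cmp 13,13)
BNE L1: not taken
ADD r7, r7, #6 → r7=31+6=37
STR r7, [8] → M[8]=37
halt.
Total executed instructions: 27.

27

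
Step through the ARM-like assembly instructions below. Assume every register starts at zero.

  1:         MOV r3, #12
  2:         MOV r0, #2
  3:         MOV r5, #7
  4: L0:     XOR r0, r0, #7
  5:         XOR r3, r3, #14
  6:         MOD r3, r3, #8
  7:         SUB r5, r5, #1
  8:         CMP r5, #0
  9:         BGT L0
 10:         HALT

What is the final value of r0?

MOV r3, #12 → r3=12
MOV r0, #2 → r0=2
MOV r5, #7 → r5=7
XOR r0, r0, #7 → r0=2^7=5
XOR r3, r3, #14 → r3=12^14=2
MOD r3, r3, #8 → r3=2%8=2
SUB r5, r5, #1 → r5=7-1=6
CMP r5, #0  (cmp 6,0)
BGT L0: taken
XOR r0, r0, #7 → r0=5^7=2
XOR r3, r3, #14 → r3=2^14=12
MOD r3, r3, #8 → r3=12%8=4
SUB r5, r5, #1 → r5=6-1=5
CMP r5, #0  (cmp 5,0)
BGT L0: taken
XOR r0, r0, #7 → r0=2^7=5
XOR r3, r3, #14 → r3=4^14=10
MOD r3, r3, #8 → r3=10%8=2
SUB r5, r5, #1 → r5=5-1=4
CMP r5, #0  (cmp 4,0)
BGT L0: taken
XOR r0, r0, #7 → r0=5^7=2
XOR r3, r3, #14 → r3=2^14=12
MOD r3, r3, #8 → r3=12%8=4
SUB r5, r5, #1 → r5=4-1=3
CMP r5, #0  (cmp 3,0)
BGT L0: taken
XOR r0, r0, #7 → r0=2^7=5
XOR r3, r3, #14 → r3=4^14=10
MOD r3, r3, #8 → r3=10%8=2
SUB r5, r5, #1 → r5=3-1=2
CMP r5, #0  (cmp 2,0)
BGT L0: taken
XOR r0, r0, #7 → r0=5^7=2
XOR r3, r3, #14 → r3=2^14=12
MOD r3, r3, #8 → r3=12%8=4
SUB r5, r5, #1 → r5=2-1=1
CMP r5, #0  (cmp 1,0)
BGT L0: taken
XOR r0, r0, #7 → r0=2^7=5
XOR r3, r3, #14 → r3=4^14=10
MOD r3, r3, #8 → r3=10%8=2
SUB r5, r5, #1 → r5=1-1=0
CMP r5, #0  (cmp 0,0)
BGT L0: not taken
halt.

5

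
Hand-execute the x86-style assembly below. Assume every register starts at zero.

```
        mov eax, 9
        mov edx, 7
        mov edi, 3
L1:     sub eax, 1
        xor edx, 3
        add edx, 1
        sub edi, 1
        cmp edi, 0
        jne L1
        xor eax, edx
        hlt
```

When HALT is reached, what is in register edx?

mov eax, 9 → eax=9
mov edx, 7 → edx=7
mov edi, 3 → edi=3
sub eax, 1 → eax=9-1=8
xor edx, 3 → edx=7^3=4
add edx, 1 → edx=4+1=5
sub edi, 1 → edi=3-1=2
cmp edi, 0  (cmp 2,0)
jne L1: taken
sub eax, 1 → eax=8-1=7
xor edx, 3 → edx=5^3=6
add edx, 1 → edx=6+1=7
sub edi, 1 → edi=2-1=1
cmp edi, 0  (cmp 1,0)
jne L1: taken
sub eax, 1 → eax=7-1=6
xor edx, 3 → edx=7^3=4
add edx, 1 → edx=4+1=5
sub edi, 1 → edi=1-1=0
cmp edi, 0  (cmp 0,0)
jne L1: not taken
xor eax, edx → eax=6^5=3
halt.

5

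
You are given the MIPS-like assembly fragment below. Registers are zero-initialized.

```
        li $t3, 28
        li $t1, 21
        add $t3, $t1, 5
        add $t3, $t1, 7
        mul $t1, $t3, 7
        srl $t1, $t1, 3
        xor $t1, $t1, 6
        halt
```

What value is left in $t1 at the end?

30

li $t3, 28 → $t3=28
li $t1, 21 → $t1=21
add $t3, $t1, 5 → $t3=21+5=26
add $t3, $t1, 7 → $t3=21+7=28
mul $t1, $t3, 7 → $t1=28*7=196
srl $t1, $t1, 3 → $t1=196>>3=24
xor $t1, $t1, 6 → $t1=24^6=30
halt.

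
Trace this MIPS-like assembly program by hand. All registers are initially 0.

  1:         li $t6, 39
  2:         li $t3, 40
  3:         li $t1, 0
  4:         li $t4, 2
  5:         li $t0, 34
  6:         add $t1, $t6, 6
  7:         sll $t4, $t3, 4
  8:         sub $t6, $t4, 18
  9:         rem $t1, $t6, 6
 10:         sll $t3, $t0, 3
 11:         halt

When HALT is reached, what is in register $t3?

272

$t6=39
$t3=40
$t1=0
$t4=2
$t0=34
$t1=39+6=45
$t4=40<<4=640
$t6=640-18=622
$t1=622%6=4
$t3=34<<3=272
halt.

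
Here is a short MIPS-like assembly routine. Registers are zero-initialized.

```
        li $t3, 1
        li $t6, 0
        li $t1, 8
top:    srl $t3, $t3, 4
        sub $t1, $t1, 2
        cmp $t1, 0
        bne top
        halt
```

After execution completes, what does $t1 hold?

after li $t3, 1: $t3=1
after li $t6, 0: $t6=0
after li $t1, 8: $t1=8
after srl $t3, $t3, 4: $t3=1>>4=0
after sub $t1, $t1, 2: $t1=8-2=6
cmp $t1, 0  (cmp 6,0)
bne top: taken
after srl $t3, $t3, 4: $t3=0>>4=0
after sub $t1, $t1, 2: $t1=6-2=4
cmp $t1, 0  (cmp 4,0)
bne top: taken
after srl $t3, $t3, 4: $t3=0>>4=0
after sub $t1, $t1, 2: $t1=4-2=2
cmp $t1, 0  (cmp 2,0)
bne top: taken
after srl $t3, $t3, 4: $t3=0>>4=0
after sub $t1, $t1, 2: $t1=2-2=0
cmp $t1, 0  (cmp 0,0)
bne top: not taken
halt.

0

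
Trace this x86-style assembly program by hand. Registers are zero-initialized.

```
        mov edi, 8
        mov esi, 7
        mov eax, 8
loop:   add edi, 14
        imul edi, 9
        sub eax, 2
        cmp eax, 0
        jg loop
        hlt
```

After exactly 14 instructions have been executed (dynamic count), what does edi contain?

1922

after mov edi, 8: edi=8
after mov esi, 7: esi=7
after mov eax, 8: eax=8
after add edi, 14: edi=8+14=22
after imul edi, 9: edi=22*9=198
after sub eax, 2: eax=8-2=6
cmp eax, 0  (cmp 6,0)
jg loop: taken
after add edi, 14: edi=198+14=212
after imul edi, 9: edi=212*9=1908
after sub eax, 2: eax=6-2=4
cmp eax, 0  (cmp 4,0)
jg loop: taken
after add edi, 14: edi=1908+14=1922
After step 14: edi = 1922.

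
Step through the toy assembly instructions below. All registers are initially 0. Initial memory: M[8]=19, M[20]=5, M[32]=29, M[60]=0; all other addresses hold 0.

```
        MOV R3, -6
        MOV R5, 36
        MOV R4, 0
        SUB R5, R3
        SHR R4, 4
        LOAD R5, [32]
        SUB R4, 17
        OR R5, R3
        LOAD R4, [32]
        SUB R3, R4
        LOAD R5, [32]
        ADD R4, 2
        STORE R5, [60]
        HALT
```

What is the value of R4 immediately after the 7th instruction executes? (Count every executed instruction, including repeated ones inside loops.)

R3=-6
R5=36
R4=0
R5=36-(-6)=42
R4=0>>4=0
R5=M[32]=29
R4=0-17=-17
After step 7: R4 = -17.

-17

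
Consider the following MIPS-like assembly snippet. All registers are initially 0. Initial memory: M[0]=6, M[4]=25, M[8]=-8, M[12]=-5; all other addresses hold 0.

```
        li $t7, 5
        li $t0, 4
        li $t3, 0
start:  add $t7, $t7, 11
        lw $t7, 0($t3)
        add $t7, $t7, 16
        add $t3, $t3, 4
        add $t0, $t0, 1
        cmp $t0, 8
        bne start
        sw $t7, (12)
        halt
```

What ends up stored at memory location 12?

11

$t7=5
$t0=4
$t3=0
$t7=5+11=16
$t7=M[0]=6
$t7=6+16=22
$t3=0+4=4
$t0=4+1=5
cmp $t0, 8  (cmp 5,8)
bne start: taken
$t7=22+11=33
$t7=M[4]=25
$t7=25+16=41
$t3=4+4=8
$t0=5+1=6
cmp $t0, 8  (cmp 6,8)
bne start: taken
$t7=41+11=52
$t7=M[8]=-8
$t7=(-8)+16=8
$t3=8+4=12
$t0=6+1=7
cmp $t0, 8  (cmp 7,8)
bne start: taken
$t7=8+11=19
$t7=M[12]=-5
$t7=(-5)+16=11
$t3=12+4=16
$t0=7+1=8
cmp $t0, 8  (cmp 8,8)
bne start: not taken
sw $t7, (12) → M[12]=11
halt.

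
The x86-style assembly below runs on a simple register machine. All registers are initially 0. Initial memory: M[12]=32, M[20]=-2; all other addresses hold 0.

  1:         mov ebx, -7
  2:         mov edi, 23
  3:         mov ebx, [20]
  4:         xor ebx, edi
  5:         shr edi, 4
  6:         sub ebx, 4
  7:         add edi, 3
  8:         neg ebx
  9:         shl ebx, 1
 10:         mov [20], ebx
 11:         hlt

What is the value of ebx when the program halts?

ebx=-7
edi=23
ebx=M[20]=-2
ebx=(-2)^23=-23
edi=23>>4=1
ebx=(-23)-4=-27
edi=1+3=4
ebx=-(-27)=27
ebx=27<<1=54
mov [20], ebx → M[20]=54
halt.

54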